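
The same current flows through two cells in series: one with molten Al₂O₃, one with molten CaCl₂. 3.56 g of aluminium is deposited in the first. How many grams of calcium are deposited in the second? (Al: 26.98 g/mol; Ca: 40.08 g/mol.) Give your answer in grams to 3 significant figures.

n(Al) = 3.56 / 26.98 = 0.1319 mol
Al³⁺ + 3e⁻ → Al, so n(e⁻) = 3 × 0.1319 = 0.3957 mol
Same current for the same time ⇒ same n(e⁻) = 0.3957 mol in both cells.
Ca²⁺ + 2e⁻ → Ca, so n(Ca) = 0.3957 / 2 = 0.1979 mol
m(Ca) = 0.1979 × 40.08 = 7.93 g

7.93 g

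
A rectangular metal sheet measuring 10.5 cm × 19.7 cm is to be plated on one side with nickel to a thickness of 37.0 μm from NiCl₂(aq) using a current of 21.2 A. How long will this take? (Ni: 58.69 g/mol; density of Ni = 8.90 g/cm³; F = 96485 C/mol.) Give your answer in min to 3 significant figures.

Plated area = 10.5 × 19.7 = 206.9 cm²
Volume = 206.9 × 37.0×10⁻⁴ cm = 0.7655 cm³
m(Ni) = 0.7655 × 8.90 = 6.813 g
n(Ni) = 6.813 / 58.69 = 0.1161 mol; n(e⁻) = 2 × 0.1161 = 0.2322 mol
Q = 0.2322 × 96485 = 22400 C
t = 22400 / 21.2 = 1057 s = 17.6 min

17.6 min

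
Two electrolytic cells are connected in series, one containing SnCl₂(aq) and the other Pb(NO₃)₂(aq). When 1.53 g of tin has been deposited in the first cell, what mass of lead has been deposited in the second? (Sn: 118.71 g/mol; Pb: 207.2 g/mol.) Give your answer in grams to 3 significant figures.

n(Sn) = 1.53 / 118.71 = 0.01289 mol
Sn²⁺ + 2e⁻ → Sn, so n(e⁻) = 2 × 0.01289 = 0.02578 mol
Since the cells are in series, n(e⁻) in the Pb cell is also 0.02578 mol.
Pb²⁺ + 2e⁻ → Pb, so n(Pb) = 0.02578 / 2 = 0.01289 mol
m(Pb) = 0.01289 × 207.2 = 2.67 g

2.67 g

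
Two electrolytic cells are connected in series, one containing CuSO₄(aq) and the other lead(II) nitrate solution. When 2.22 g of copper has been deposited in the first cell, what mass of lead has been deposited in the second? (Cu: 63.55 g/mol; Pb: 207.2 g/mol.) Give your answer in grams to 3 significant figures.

n(Cu) = 2.22 / 63.55 = 0.03493 mol
Cu²⁺ + 2e⁻ → Cu, so n(e⁻) = 2 × 0.03493 = 0.06986 mol
Since the cells are in series, n(e⁻) in the Pb cell is also 0.06986 mol.
Pb²⁺ + 2e⁻ → Pb, so n(Pb) = 0.06986 / 2 = 0.03493 mol
m(Pb) = 0.03493 × 207.2 = 7.24 g

7.24 g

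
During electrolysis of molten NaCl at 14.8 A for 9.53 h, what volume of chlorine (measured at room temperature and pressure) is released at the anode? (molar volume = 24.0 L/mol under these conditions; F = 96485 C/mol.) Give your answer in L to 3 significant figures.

63.2 L

Q = It = 14.8 × 34308 = 5.078×10^5 C
n(e⁻) = Q/F = 5.078×10^5/96485 = 5.263 mol
2Cl⁻ → Cl₂ + 2e⁻, so n(Cl₂) = 5.263 / 2 = 2.632 mol
V = 2.632 × 24.0 = 63.17 L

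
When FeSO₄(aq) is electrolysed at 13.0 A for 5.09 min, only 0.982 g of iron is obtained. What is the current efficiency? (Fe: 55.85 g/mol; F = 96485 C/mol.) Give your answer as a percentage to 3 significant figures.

85.5%

Q = 13.0 × 305.4 = 3970 C
n(e⁻) = 3970 / 96485 = 0.04115 mol
Fe²⁺ + 2e⁻ → Fe, so theoretical n(Fe) = 0.02058 mol → 1.149 g
Efficiency = 0.982 / 1.149 = 0.8547 = 85.5%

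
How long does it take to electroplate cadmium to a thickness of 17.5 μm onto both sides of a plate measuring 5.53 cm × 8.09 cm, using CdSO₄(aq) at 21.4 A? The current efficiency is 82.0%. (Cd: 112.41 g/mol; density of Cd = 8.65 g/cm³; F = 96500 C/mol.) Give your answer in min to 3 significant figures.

Plated area = 2 × 5.53 × 8.09 = 89.48 cm²
Volume = 89.48 × 17.5×10⁻⁴ cm = 0.1566 cm³
m(Cd) = 0.1566 × 8.65 = 1.355 g
n(Cd) = 1.355 / 112.41 = 0.01205 mol; n(e⁻) = 2 × 0.01205 = 0.02410 mol
Q = 0.02410 × 96500 / 0.820 = 2836 C
t = 2836 / 21.4 = 132.5 s = 2.21 min

2.21 min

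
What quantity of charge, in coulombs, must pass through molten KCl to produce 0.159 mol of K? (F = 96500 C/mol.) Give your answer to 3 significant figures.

K⁺ + e⁻ → K, so n(e⁻) = 1 × 0.159 = 0.1590 mol
Q = 0.1590 × 96500 = 15340 C

15300 C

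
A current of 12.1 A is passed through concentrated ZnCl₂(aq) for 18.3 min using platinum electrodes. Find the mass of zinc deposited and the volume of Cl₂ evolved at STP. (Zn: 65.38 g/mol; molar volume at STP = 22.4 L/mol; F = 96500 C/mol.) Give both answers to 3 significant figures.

4.50 g Zn; 1.54 L Cl₂

Q = 12.1 × 1098 = 13290 C; n(e⁻) = 13290 / 96500 = 0.1377 mol
Cathode: Zn²⁺ + 2e⁻ → Zn → n(Zn) = 0.1377/2 = 0.06885 mol → 4.50 g
Anode: 2Cl⁻ → Cl₂ + 2e⁻ → n(Cl₂) = 0.1377/2 = 0.06885 mol → 1.54 L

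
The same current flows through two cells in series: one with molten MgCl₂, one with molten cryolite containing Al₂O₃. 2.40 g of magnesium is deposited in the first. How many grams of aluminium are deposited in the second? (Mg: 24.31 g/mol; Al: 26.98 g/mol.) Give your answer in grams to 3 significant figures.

1.78 g

n(Mg) = 2.40 / 24.31 = 0.09872 mol
Mg²⁺ + 2e⁻ → Mg, so n(e⁻) = 2 × 0.09872 = 0.1974 mol
In series, the same 0.1974 mol of electrons flows through the second cell.
Al³⁺ + 3e⁻ → Al, so n(Al) = 0.1974 / 3 = 0.06580 mol
m(Al) = 0.06580 × 26.98 = 1.78 g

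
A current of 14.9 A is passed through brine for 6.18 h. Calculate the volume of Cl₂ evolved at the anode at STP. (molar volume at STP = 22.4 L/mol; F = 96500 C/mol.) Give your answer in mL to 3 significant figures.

Charge passed = 14.9 × 22248 = 3.315×10^5 C
Moles of electrons = 3.315×10^5 / 96500 = 3.435 mol
2Cl⁻ → Cl₂ + 2e⁻, so n(Cl₂) = 3.435 / 2 = 1.718 mol
V = 1.718 × 22.4 = 38.48 L
= 38500 mL

38500 mL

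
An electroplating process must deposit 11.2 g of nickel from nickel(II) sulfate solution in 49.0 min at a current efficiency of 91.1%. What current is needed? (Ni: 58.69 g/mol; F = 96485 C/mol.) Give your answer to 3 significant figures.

n(Ni) = 11.2 / 58.69 = 0.1908 mol
Ni²⁺ + 2e⁻ → Ni, so n(e⁻) = 2 × 0.1908 = 0.3816 mol
Q = 0.3816 × 96485 / 0.911 = 40420 C
I = Q / t = 40420 / 2940 s = 13.7 A

13.7 A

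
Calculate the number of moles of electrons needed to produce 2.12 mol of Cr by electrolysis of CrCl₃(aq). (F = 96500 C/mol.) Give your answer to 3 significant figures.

Cr³⁺ + 3e⁻ → Cr, so n(e⁻) = 3 × 2.12 = 6.360 mol

6.36 mol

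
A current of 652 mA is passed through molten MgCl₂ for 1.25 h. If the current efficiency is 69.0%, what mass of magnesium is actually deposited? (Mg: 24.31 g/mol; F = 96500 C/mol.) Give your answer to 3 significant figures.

Q = 0.652 × 4500 = 2934 C
n(e⁻) = 2934 / 96500 = 0.03040 mol
Mg²⁺ + 2e⁻ → Mg, so theoretical m(Mg) = 0.01520 × 24.31 = 0.3695 g
Actual mass = 69.0% × 0.3695 = 0.255 g

0.255 g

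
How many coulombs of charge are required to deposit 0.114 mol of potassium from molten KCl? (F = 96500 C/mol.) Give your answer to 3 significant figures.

K⁺ + e⁻ → K, so n(e⁻) = 1 × 0.114 = 0.1140 mol
Q = 0.1140 × 96500 = 11000 C

11000 C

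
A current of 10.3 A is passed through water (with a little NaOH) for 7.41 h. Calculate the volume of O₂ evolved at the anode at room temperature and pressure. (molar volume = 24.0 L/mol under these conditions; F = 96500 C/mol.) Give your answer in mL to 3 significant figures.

Charge passed = 10.3 × 26676 = 2.748×10^5 C
Moles of electrons = 2.748×10^5 / 96500 = 2.848 mol
2H₂O → O₂ + 4H⁺ + 4e⁻, so n(O₂) = 2.848 / 4 = 0.7120 mol
V = 0.7120 × 24.0 = 17.09 L
= 17100 mL

17100 mL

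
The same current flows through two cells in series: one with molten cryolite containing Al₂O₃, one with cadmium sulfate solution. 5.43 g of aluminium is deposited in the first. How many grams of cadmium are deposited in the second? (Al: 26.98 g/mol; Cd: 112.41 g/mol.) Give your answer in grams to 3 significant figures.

n(Al) = 5.43 / 26.98 = 0.2013 mol
Al³⁺ + 3e⁻ → Al, so n(e⁻) = 3 × 0.2013 = 0.6039 mol
Same current for the same time ⇒ same n(e⁻) = 0.6039 mol in both cells.
Cd²⁺ + 2e⁻ → Cd, so n(Cd) = 0.6039 / 2 = 0.3020 mol
m(Cd) = 0.3020 × 112.41 = 33.9 g

33.9 g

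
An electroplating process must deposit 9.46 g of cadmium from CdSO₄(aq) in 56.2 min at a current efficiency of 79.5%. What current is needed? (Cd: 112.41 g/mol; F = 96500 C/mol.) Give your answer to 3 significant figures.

n(Cd) = 9.46 / 112.41 = 0.08416 mol
Cd²⁺ + 2e⁻ → Cd, so n(e⁻) = 2 × 0.08416 = 0.1683 mol
Q = 0.1683 × 96500 / 0.795 = 20430 C
I = Q / t = 20430 / 3372 s = 6.06 A

6.06 A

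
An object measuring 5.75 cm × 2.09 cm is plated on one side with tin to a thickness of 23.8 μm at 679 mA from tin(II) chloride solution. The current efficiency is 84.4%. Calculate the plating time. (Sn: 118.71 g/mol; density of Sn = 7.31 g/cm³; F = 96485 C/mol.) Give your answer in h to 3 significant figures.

Plated area = 5.75 × 2.09 = 12.02 cm²
Volume = 12.02 × 23.8×10⁻⁴ cm = 0.02861 cm³
m(Sn) = 0.02861 × 7.31 = 0.2091 g
n(Sn) = 0.2091 / 118.71 = 0.001761 mol; n(e⁻) = 2 × 0.001761 = 0.003522 mol
Q = 0.003522 × 96485 / 0.844 = 402.6 C
t = 402.6 / 0.679 = 592.9 s = 0.165 h

0.165 h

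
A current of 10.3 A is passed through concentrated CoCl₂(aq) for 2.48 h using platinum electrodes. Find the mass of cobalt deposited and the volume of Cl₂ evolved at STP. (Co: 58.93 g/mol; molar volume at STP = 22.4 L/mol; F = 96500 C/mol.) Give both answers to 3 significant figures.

28.1 g Co; 10.7 L Cl₂

Q = 10.3 × 8928 = 91960 C; n(e⁻) = 91960 / 96500 = 0.9530 mol
Cathode: Co²⁺ + 2e⁻ → Co → n(Co) = 0.9530/2 = 0.4765 mol → 28.1 g
Anode: 2Cl⁻ → Cl₂ + 2e⁻ → n(Cl₂) = 0.9530/2 = 0.4765 mol → 10.7 L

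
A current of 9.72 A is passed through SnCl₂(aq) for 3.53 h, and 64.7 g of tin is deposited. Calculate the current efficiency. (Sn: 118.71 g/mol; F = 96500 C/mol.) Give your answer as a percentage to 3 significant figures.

85.2%

Q = 9.72 × 12708 = 1.235×10^5 C
n(e⁻) = 1.235×10^5 / 96500 = 1.280 mol
Sn²⁺ + 2e⁻ → Sn, so theoretical n(Sn) = 0.6400 mol → 75.97 g
Efficiency = 64.7 / 75.97 = 0.8517 = 85.2%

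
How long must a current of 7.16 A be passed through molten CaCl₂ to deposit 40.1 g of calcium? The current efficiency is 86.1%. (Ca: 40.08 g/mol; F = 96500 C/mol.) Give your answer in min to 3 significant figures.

n(Ca) = 40.1 / 40.08 = 1.000 mol
Ca²⁺ + 2e⁻ → Ca, so n(e⁻) = 2 × 1.000 = 2.000 mol
Q = 2.000 × 96500 / 0.861 = 2.242×10^5 C
t = Q / I = 2.242×10^5 / 7.16 = 31310 s = 522 min

522 min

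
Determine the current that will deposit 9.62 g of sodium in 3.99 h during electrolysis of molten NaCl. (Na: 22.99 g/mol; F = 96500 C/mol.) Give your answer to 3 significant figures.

2.81 A

n(Na) = 9.62 / 22.99 = 0.4184 mol
Na⁺ + e⁻ → Na, so n(e⁻) = 0.4184 mol
Q = 0.4184 × 96500 = 40380 C
I = Q / t = 40380 / 14364 s = 2.81 A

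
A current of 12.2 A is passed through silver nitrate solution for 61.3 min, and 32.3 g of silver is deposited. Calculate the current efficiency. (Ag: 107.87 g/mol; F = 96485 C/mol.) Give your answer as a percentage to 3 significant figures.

64.4%

Q = 12.2 × 3678 = 44870 C
n(e⁻) = 44870 / 96485 = 0.4650 mol
Ag⁺ + e⁻ → Ag, so theoretical n(Ag) = 0.4650 mol → 50.16 g
Efficiency = 32.3 / 50.16 = 0.6439 = 64.4%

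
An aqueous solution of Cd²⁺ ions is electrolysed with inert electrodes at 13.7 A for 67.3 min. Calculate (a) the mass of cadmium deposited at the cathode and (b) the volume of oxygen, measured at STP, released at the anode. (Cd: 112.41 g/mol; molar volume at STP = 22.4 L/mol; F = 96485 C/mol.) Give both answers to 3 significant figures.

32.2 g Cd; 3.21 L O₂

Q = 13.7 × 4038 = 55320 C; n(e⁻) = 55320 / 96485 = 0.5734 mol
Cathode: Cd²⁺ + 2e⁻ → Cd → n(Cd) = 0.5734/2 = 0.2867 mol → 32.2 g
Anode: 2H₂O → O₂ + 4H⁺ + 4e⁻ → n(O₂) = 0.5734/4 = 0.1434 mol → 3.21 L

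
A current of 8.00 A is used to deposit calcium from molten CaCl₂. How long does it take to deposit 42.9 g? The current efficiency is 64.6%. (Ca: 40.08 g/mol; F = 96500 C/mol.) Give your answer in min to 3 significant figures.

n(Ca) = 42.9 / 40.08 = 1.070 mol
Ca²⁺ + 2e⁻ → Ca, so n(e⁻) = 2 × 1.070 = 2.140 mol
Q = 2.140 × 96500 / 0.646 = 3.197×10^5 C
t = Q / I = 3.197×10^5 / 8.00 = 39960 s = 666 min

666 min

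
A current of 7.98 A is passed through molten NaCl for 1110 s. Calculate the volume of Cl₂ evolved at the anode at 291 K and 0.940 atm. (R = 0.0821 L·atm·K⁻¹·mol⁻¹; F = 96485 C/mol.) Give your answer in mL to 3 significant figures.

1170 mL

Charge passed = 7.98 × 1110 = 8858 C
n(e⁻) = Q/F = 8858/96485 = 0.09181 mol
2Cl⁻ → Cl₂ + 2e⁻, so n(Cl₂) = 0.09181 / 2 = 0.04591 mol
V = nRT/P = 0.04591 × 0.0821 × 291 / 0.940 = 1.167 L
= 1170 mL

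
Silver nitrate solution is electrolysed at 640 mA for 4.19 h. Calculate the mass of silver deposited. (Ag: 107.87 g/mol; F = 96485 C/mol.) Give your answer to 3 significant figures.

10.8 g

Q = 0.640 A × 15084 s = 9654 C
n(e⁻) = Q/F = 9654/96485 = 0.1001 mol
Ag⁺ + e⁻ → Ag, so n(Ag) = 0.1001 mol
m = 0.1001 × 107.87 = 10.8 g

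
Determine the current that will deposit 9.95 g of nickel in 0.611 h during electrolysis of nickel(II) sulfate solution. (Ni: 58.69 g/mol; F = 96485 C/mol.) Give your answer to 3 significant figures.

n(Ni) = 9.95 / 58.69 = 0.1695 mol
Ni²⁺ + 2e⁻ → Ni, so n(e⁻) = 2 × 0.1695 = 0.3390 mol
Q = 0.3390 × 96485 = 32710 C
I = Q / t = 32710 / 2199.6 s = 14.9 A

14.9 A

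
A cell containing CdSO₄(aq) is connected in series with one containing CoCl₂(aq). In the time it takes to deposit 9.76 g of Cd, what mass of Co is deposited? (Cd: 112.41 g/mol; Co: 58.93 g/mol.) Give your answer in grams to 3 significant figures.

5.12 g

n(Cd) = 9.76 / 112.41 = 0.08683 mol
Cd²⁺ + 2e⁻ → Cd, so n(e⁻) = 2 × 0.08683 = 0.1737 mol
The cells are in series, so the same charge (and hence the same n(e⁻) = 0.1737 mol) passes through both.
Co²⁺ + 2e⁻ → Co, so n(Co) = 0.1737 / 2 = 0.08685 mol
m(Co) = 0.08685 × 58.93 = 5.12 g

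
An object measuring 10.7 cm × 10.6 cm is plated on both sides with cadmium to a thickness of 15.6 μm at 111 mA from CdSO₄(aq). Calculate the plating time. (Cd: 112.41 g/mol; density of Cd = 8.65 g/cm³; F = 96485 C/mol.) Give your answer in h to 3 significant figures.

Plated area = 2 × 10.7 × 10.6 = 226.8 cm²
Volume = 226.8 × 15.6×10⁻⁴ cm = 0.3538 cm³
m(Cd) = 0.3538 × 8.65 = 3.060 g
n(Cd) = 3.060 / 112.41 = 0.02722 mol; n(e⁻) = 2 × 0.02722 = 0.05444 mol
Q = 0.05444 × 96485 = 5253 C
t = 5253 / 0.111 = 47320 s = 13.1 h

13.1 h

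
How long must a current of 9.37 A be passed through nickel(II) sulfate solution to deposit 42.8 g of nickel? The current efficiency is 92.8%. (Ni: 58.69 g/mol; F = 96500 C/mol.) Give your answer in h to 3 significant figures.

n(Ni) = 42.8 / 58.69 = 0.7293 mol
Ni²⁺ + 2e⁻ → Ni, so n(e⁻) = 2 × 0.7293 = 1.459 mol
Q = 1.459 × 96500 / 0.928 = 1.517×10^5 C
t = Q / I = 1.517×10^5 / 9.37 = 16190 s = 4.50 h

4.50 h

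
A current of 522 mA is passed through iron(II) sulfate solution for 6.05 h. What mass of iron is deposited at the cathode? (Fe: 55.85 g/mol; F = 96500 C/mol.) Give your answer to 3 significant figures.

3.29 g

Q = It = 0.522 × 21780 = 11370 C
n(e⁻) = 11370 / 96500 = 0.1178 mol
Fe²⁺ + 2e⁻ → Fe, so n(Fe) = 0.1178 / 2 = 0.05890 mol
m = 0.05890 × 55.85 = 3.29 g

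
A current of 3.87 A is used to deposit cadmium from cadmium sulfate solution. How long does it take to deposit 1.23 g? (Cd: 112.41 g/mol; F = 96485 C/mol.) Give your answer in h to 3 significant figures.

0.152 h

n(Cd) = 1.23 / 112.41 = 0.01094 mol
Cd²⁺ + 2e⁻ → Cd, so n(e⁻) = 2 × 0.01094 = 0.02188 mol
Q = 0.02188 × 96485 = 2111 C
t = Q / I = 2111 / 3.87 = 545.5 s = 0.152 h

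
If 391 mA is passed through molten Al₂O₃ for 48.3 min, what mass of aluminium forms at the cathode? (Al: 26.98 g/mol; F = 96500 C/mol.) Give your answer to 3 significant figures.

Q = 0.391 A × 2898 s = 1133 C
n(e⁻) = 1133 / 96500 = 0.01174 mol
Al³⁺ + 3e⁻ → Al, so n(Al) = 0.01174 / 3 = 0.003913 mol
m = 0.003913 × 26.98 = 0.106 g

0.106 g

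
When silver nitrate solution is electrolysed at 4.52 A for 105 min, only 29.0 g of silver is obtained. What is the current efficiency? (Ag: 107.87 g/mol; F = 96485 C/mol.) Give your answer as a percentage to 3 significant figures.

91.1%

Q = 4.52 × 6300 = 28480 C
n(e⁻) = 28480 / 96485 = 0.2952 mol
Ag⁺ + e⁻ → Ag, so theoretical n(Ag) = 0.2952 mol → 31.84 g
Efficiency = 29.0 / 31.84 = 0.9108 = 91.1%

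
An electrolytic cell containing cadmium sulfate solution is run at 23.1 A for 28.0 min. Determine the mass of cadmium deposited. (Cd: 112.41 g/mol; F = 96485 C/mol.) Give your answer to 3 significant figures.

Charge passed = 23.1 × 1680 = 38810 C
n(e⁻) = Q/F = 38810/96485 = 0.4022 mol
Cd²⁺ + 2e⁻ → Cd, so n(Cd) = 0.4022 / 2 = 0.2011 mol
m = 0.2011 × 112.41 = 22.6 g

22.6 g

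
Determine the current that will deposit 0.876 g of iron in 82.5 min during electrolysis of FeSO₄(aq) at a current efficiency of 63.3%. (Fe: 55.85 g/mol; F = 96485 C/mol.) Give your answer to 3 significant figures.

n(Fe) = 0.876 / 55.85 = 0.01568 mol
Fe²⁺ + 2e⁻ → Fe, so n(e⁻) = 2 × 0.01568 = 0.03136 mol
Q = 0.03136 × 96485 / 0.633 = 4780 C
I = Q / t = 4780 / 4950 s = 0.966 A

0.966 A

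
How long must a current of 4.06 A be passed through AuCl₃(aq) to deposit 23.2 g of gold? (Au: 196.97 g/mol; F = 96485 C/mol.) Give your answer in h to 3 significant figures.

2.33 h

n(Au) = 23.2 / 196.97 = 0.1178 mol
Au³⁺ + 3e⁻ → Au, so n(e⁻) = 3 × 0.1178 = 0.3534 mol
Q = 0.3534 × 96485 = 34100 C
t = Q / I = 34100 / 4.06 = 8399 s = 2.33 h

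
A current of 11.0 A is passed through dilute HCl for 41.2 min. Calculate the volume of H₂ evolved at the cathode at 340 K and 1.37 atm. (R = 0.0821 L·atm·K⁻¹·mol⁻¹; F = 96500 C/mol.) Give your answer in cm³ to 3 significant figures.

Charge passed = 11.0 × 2472 = 27190 C
n(e⁻) = 27190 / 96500 = 0.2818 mol
2H⁺ + 2e⁻ → H₂, so n(H₂) = 0.2818 / 2 = 0.1409 mol
V = nRT/P = 0.1409 × 0.0821 × 340 / 1.37 = 2.871 L
= 2870 cm³

2870 cm³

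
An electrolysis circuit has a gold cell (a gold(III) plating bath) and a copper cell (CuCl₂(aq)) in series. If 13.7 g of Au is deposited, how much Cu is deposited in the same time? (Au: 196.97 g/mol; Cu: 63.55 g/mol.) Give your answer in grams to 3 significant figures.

n(Au) = 13.7 / 196.97 = 0.06955 mol
Au³⁺ + 3e⁻ → Au, so n(e⁻) = 3 × 0.06955 = 0.2087 mol
The cells are in series, so the same charge (and hence the same n(e⁻) = 0.2087 mol) passes through both.
Cu²⁺ + 2e⁻ → Cu, so n(Cu) = 0.2087 / 2 = 0.1044 mol
m(Cu) = 0.1044 × 63.55 = 6.63 g

6.63 g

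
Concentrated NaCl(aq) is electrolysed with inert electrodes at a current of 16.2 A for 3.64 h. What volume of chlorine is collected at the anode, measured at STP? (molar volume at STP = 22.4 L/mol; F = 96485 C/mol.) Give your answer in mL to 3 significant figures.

24600 mL

Q = 16.2 A × 13104 s = 2.123×10^5 C
n(e⁻) = Q/F = 2.123×10^5/96485 = 2.200 mol
2Cl⁻ → Cl₂ + 2e⁻, so n(Cl₂) = 2.200 / 2 = 1.100 mol
V = 1.100 × 22.4 = 24.64 L
= 24600 mL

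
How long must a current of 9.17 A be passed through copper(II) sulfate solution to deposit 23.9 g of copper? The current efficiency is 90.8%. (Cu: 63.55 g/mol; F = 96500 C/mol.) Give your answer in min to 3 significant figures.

145 min

n(Cu) = 23.9 / 63.55 = 0.3761 mol
Cu²⁺ + 2e⁻ → Cu, so n(e⁻) = 2 × 0.3761 = 0.7522 mol
Q = 0.7522 × 96500 / 0.908 = 79940 C
t = Q / I = 79940 / 9.17 = 8718 s = 145 min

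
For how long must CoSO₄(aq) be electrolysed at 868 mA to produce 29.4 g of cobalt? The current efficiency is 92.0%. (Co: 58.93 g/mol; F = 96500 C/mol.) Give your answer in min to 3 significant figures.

2010 min

n(Co) = 29.4 / 58.93 = 0.4989 mol
Co²⁺ + 2e⁻ → Co, so n(e⁻) = 2 × 0.4989 = 0.9978 mol
Q = 0.9978 × 96500 / 0.920 = 1.047×10^5 C
t = Q / I = 1.047×10^5 / 0.868 = 1.206×10^5 s = 2010 min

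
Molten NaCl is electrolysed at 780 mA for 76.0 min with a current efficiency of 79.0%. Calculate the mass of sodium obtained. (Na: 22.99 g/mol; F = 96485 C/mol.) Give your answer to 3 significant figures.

0.670 g

Q = 0.780 × 4560 = 3557 C
n(e⁻) = 3557 / 96485 = 0.03687 mol
Na⁺ + e⁻ → Na, so theoretical m(Na) = 0.03687 × 22.99 = 0.8476 g
Actual mass = 79.0% × 0.8476 = 0.670 g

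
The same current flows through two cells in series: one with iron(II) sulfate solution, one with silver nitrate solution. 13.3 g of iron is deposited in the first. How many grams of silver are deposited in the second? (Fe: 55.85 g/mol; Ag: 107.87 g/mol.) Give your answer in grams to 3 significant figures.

n(Fe) = 13.3 / 55.85 = 0.2381 mol
Fe²⁺ + 2e⁻ → Fe, so n(e⁻) = 2 × 0.2381 = 0.4762 mol
The cells are in series, so the same charge (and hence the same n(e⁻) = 0.4762 mol) passes through both.
Ag⁺ + e⁻ → Ag, so n(Ag) = 0.4762 mol
m(Ag) = 0.4762 × 107.87 = 51.4 g

51.4 g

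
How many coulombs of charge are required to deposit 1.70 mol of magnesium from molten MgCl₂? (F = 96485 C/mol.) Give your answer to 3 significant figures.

Mg²⁺ + 2e⁻ → Mg, so n(e⁻) = 2 × 1.70 = 3.400 mol
Q = 3.400 × 96485 = 3.280×10^5 C

3.28×10^5 C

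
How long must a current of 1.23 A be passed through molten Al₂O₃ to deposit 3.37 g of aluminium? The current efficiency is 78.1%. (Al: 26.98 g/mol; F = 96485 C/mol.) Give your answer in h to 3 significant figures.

n(Al) = 3.37 / 26.98 = 0.1249 mol
Al³⁺ + 3e⁻ → Al, so n(e⁻) = 3 × 0.1249 = 0.3747 mol
Q = 0.3747 × 96485 / 0.781 = 46290 C
t = Q / I = 46290 / 1.23 = 37630 s = 10.5 h

10.5 h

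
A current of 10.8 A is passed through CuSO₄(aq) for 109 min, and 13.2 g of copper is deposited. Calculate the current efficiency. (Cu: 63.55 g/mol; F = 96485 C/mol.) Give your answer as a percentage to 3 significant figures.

56.7%

Q = 10.8 × 6540 = 70630 C
n(e⁻) = 70630 / 96485 = 0.7320 mol
Cu²⁺ + 2e⁻ → Cu, so theoretical n(Cu) = 0.3660 mol → 23.26 g
Efficiency = 13.2 / 23.26 = 0.5675 = 56.7%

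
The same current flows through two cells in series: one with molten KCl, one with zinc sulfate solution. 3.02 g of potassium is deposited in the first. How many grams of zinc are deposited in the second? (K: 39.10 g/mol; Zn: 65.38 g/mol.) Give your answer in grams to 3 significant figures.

n(K) = 3.02 / 39.10 = 0.07724 mol
K⁺ + e⁻ → K, so n(e⁻) = 0.07724 mol
Same current for the same time ⇒ same n(e⁻) = 0.07724 mol in both cells.
Zn²⁺ + 2e⁻ → Zn, so n(Zn) = 0.07724 / 2 = 0.03862 mol
m(Zn) = 0.03862 × 65.38 = 2.52 g

2.52 g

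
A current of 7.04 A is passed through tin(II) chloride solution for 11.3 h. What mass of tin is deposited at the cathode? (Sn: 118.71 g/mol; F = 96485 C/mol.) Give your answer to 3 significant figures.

Charge passed = 7.04 × 40680 = 2.864×10^5 C
n(e⁻) = 2.864×10^5 / 96485 = 2.968 mol
Sn²⁺ + 2e⁻ → Sn, so n(Sn) = 2.968 / 2 = 1.484 mol
m = 1.484 × 118.71 = 176 g

176 g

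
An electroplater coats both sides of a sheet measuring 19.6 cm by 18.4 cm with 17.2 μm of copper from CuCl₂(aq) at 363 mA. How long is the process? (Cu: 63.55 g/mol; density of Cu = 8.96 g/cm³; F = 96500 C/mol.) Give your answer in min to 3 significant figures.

1550 min

Plated area = 2 × 19.6 × 18.4 = 721.3 cm²
Volume = 721.3 × 17.2×10⁻⁴ cm = 1.241 cm³
m(Cu) = 1.241 × 8.96 = 11.12 g
n(Cu) = 11.12 / 63.55 = 0.1750 mol; n(e⁻) = 2 × 0.1750 = 0.3500 mol
Q = 0.3500 × 96500 = 33780 C
t = 33780 / 0.363 = 93060 s = 1550 min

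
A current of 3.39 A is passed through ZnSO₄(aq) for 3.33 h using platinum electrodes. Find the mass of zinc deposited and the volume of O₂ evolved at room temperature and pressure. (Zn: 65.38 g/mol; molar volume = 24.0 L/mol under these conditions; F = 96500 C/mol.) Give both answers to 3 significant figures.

Q = 3.39 × 11988 = 40640 C; n(e⁻) = 40640 / 96500 = 0.4211 mol
Cathode: Zn²⁺ + 2e⁻ → Zn → n(Zn) = 0.4211/2 = 0.2106 mol → 13.8 g
Anode: 2H₂O → O₂ + 4H⁺ + 4e⁻ → n(O₂) = 0.4211/4 = 0.1053 mol → 2.53 L

13.8 g Zn; 2.53 L O₂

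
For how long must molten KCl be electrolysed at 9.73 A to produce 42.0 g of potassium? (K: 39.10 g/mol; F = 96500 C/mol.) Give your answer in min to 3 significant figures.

178 min

n(K) = 42.0 / 39.10 = 1.074 mol
K⁺ + e⁻ → K, so n(e⁻) = 1.074 mol
Q = 1.074 × 96500 = 1.036×10^5 C
t = Q / I = 1.036×10^5 / 9.73 = 10650 s = 178 min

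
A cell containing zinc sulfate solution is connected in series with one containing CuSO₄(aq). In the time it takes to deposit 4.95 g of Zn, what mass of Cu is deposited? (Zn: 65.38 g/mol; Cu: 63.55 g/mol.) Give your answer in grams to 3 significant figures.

n(Zn) = 4.95 / 65.38 = 0.07571 mol
Zn²⁺ + 2e⁻ → Zn, so n(e⁻) = 2 × 0.07571 = 0.1514 mol
In series, the same 0.1514 mol of electrons flows through the second cell.
Cu²⁺ + 2e⁻ → Cu, so n(Cu) = 0.1514 / 2 = 0.07570 mol
m(Cu) = 0.07570 × 63.55 = 4.81 g

4.81 g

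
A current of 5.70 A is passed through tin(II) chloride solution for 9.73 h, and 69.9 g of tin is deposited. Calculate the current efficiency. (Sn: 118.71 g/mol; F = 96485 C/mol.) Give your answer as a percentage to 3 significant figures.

Q = 5.70 × 35028 = 1.997×10^5 C
n(e⁻) = 1.997×10^5 / 96485 = 2.070 mol
Sn²⁺ + 2e⁻ → Sn, so theoretical n(Sn) = 1.035 mol → 122.9 g
Efficiency = 69.9 / 122.9 = 0.5688 = 56.9%

56.9%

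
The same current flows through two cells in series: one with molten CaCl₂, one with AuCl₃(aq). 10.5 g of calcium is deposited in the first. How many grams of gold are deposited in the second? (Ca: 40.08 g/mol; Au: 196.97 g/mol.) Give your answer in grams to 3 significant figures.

n(Ca) = 10.5 / 40.08 = 0.2620 mol
Ca²⁺ + 2e⁻ → Ca, so n(e⁻) = 2 × 0.2620 = 0.5240 mol
Same current for the same time ⇒ same n(e⁻) = 0.5240 mol in both cells.
Au³⁺ + 3e⁻ → Au, so n(Au) = 0.5240 / 3 = 0.1747 mol
m(Au) = 0.1747 × 196.97 = 34.4 g

34.4 g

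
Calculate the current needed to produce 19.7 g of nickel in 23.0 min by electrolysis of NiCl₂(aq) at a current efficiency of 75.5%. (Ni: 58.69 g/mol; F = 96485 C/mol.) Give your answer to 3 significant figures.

n(Ni) = 19.7 / 58.69 = 0.3357 mol
Ni²⁺ + 2e⁻ → Ni, so n(e⁻) = 2 × 0.3357 = 0.6714 mol
Q = 0.6714 × 96485 / 0.755 = 85800 C
I = Q / t = 85800 / 1380 s = 62.2 A

62.2 A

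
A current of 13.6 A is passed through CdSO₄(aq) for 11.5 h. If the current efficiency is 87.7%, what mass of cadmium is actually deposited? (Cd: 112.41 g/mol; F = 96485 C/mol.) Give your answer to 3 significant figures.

288 g

Q = 13.6 × 41400 = 5.630×10^5 C
n(e⁻) = 5.630×10^5 / 96485 = 5.835 mol
Cd²⁺ + 2e⁻ → Cd, so theoretical m(Cd) = 2.918 × 112.41 = 328.0 g
Actual mass = 87.7% × 328.0 = 288 g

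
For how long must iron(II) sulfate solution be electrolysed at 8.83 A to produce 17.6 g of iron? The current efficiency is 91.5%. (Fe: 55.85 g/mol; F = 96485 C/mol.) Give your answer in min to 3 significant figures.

n(Fe) = 17.6 / 55.85 = 0.3151 mol
Fe²⁺ + 2e⁻ → Fe, so n(e⁻) = 2 × 0.3151 = 0.6302 mol
Q = 0.6302 × 96485 / 0.915 = 66450 C
t = Q / I = 66450 / 8.83 = 7525 s = 125 min

125 min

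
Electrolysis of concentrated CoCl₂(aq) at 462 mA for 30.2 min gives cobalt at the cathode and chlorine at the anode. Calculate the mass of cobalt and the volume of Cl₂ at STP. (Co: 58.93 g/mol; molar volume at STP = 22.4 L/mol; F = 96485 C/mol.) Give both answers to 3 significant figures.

Q = 0.462 × 1812 = 837.1 C; n(e⁻) = 837.1 / 96485 = 0.008676 mol
Cathode: Co²⁺ + 2e⁻ → Co → n(Co) = 0.008676/2 = 0.004338 mol → 0.256 g
Anode: 2Cl⁻ → Cl₂ + 2e⁻ → n(Cl₂) = 0.008676/2 = 0.004338 mol → 0.0972 L

0.256 g Co; 0.0972 L Cl₂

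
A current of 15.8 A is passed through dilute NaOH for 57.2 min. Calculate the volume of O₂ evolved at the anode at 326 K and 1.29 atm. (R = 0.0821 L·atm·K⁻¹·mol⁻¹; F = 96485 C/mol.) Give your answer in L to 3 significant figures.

Q = 15.8 A × 3432 s = 54230 C
n(e⁻) = 54230 / 96485 = 0.5621 mol
2H₂O → O₂ + 4H⁺ + 4e⁻, so n(O₂) = 0.5621 / 4 = 0.1405 mol
V = nRT/P = 0.1405 × 0.0821 × 326 / 1.29 = 2.915 L

2.92 L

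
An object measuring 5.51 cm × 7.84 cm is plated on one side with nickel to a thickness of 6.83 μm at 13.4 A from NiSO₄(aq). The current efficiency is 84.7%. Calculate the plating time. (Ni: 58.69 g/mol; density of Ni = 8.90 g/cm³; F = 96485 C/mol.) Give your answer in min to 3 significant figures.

Plated area = 5.51 × 7.84 = 43.20 cm²
Volume = 43.20 × 6.83×10⁻⁴ cm = 0.02951 cm³
m(Ni) = 0.02951 × 8.90 = 0.2626 g
n(Ni) = 0.2626 / 58.69 = 0.004474 mol; n(e⁻) = 2 × 0.004474 = 0.008948 mol
Q = 0.008948 × 96485 / 0.847 = 1019 C
t = 1019 / 13.4 = 76.04 s = 1.27 min

1.27 min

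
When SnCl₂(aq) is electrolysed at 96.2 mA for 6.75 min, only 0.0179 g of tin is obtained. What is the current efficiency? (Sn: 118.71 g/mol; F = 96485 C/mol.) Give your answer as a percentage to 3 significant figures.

74.7%

Q = 0.0962 × 405 = 38.96 C
n(e⁻) = 38.96 / 96485 = 4.038×10^-4 mol
Sn²⁺ + 2e⁻ → Sn, so theoretical n(Sn) = 2.019×10^-4 mol → 0.02397 g
Efficiency = 0.0179 / 0.02397 = 0.7468 = 74.7%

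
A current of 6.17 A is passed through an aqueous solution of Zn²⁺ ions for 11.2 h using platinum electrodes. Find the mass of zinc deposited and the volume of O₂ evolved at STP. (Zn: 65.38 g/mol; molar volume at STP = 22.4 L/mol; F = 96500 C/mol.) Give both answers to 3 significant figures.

84.3 g Zn; 14.4 L O₂

Q = 6.17 × 40320 = 2.488×10^5 C; n(e⁻) = 2.488×10^5 / 96500 = 2.578 mol
Cathode: Zn²⁺ + 2e⁻ → Zn → n(Zn) = 2.578/2 = 1.289 mol → 84.3 g
Anode: 2H₂O → O₂ + 4H⁺ + 4e⁻ → n(O₂) = 2.578/4 = 0.6445 mol → 14.4 L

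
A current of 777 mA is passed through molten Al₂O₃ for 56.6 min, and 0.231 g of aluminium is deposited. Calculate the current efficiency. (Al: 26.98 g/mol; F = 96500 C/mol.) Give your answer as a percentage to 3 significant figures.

93.9%

Q = 0.777 × 3396 = 2639 C
n(e⁻) = 2639 / 96500 = 0.02735 mol
Al³⁺ + 3e⁻ → Al, so theoretical n(Al) = 0.009117 mol → 0.2460 g
Efficiency = 0.231 / 0.2460 = 0.9390 = 93.9%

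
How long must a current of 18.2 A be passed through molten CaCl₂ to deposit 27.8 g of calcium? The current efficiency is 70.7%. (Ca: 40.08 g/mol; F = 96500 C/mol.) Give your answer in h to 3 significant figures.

n(Ca) = 27.8 / 40.08 = 0.6936 mol
Ca²⁺ + 2e⁻ → Ca, so n(e⁻) = 2 × 0.6936 = 1.387 mol
Q = 1.387 × 96500 / 0.707 = 1.893×10^5 C
t = Q / I = 1.893×10^5 / 18.2 = 10400 s = 2.89 h

2.89 h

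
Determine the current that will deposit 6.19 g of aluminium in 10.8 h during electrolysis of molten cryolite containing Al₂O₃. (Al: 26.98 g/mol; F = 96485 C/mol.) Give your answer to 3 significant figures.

n(Al) = 6.19 / 26.98 = 0.2294 mol
Al³⁺ + 3e⁻ → Al, so n(e⁻) = 3 × 0.2294 = 0.6882 mol
Q = 0.6882 × 96485 = 66400 C
I = Q / t = 66400 / 38880 s = 1.71 A

1.71 A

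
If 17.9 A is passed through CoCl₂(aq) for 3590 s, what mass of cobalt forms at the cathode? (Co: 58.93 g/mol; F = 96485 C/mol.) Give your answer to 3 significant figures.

19.6 g

Q = 17.9 A × 3590 s = 64260 C
n(e⁻) = 64260 / 96485 = 0.6660 mol
Co²⁺ + 2e⁻ → Co, so n(Co) = 0.6660 / 2 = 0.3330 mol
m = 0.3330 × 58.93 = 19.6 g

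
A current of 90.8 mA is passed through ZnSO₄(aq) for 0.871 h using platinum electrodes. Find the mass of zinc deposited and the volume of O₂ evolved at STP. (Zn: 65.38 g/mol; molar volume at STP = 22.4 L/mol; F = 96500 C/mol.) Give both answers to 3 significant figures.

0.0964 g Zn; 0.0165 L O₂

Q = 0.0908 × 3135.6 = 284.7 C; n(e⁻) = 284.7 / 96500 = 0.002950 mol
Cathode: Zn²⁺ + 2e⁻ → Zn → n(Zn) = 0.002950/2 = 0.001475 mol → 0.0964 g
Anode: 2H₂O → O₂ + 4H⁺ + 4e⁻ → n(O₂) = 0.002950/4 = 7.375×10^-4 mol → 0.0165 L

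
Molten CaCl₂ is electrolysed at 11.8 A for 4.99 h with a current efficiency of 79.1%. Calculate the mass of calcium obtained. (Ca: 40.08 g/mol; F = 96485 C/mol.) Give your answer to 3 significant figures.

34.8 g

Q = 11.8 × 17964 = 2.120×10^5 C
n(e⁻) = 2.120×10^5 / 96485 = 2.197 mol
Ca²⁺ + 2e⁻ → Ca, so theoretical m(Ca) = 1.099 × 40.08 = 44.05 g
Actual mass = 79.1% × 44.05 = 34.8 g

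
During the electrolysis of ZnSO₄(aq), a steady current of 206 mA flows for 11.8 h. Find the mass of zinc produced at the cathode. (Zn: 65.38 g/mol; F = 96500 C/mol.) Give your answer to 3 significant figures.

Q = It = 0.206 × 42480 = 8751 C
n(e⁻) = 8751 / 96500 = 0.09068 mol
Zn²⁺ + 2e⁻ → Zn, so n(Zn) = 0.09068 / 2 = 0.04534 mol
m = 0.04534 × 65.38 = 2.96 g

2.96 g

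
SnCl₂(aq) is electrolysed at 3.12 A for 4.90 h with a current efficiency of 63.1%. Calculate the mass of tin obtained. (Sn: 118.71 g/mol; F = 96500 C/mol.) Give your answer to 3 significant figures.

21.4 g

Q = 3.12 × 17640 = 55040 C
n(e⁻) = 55040 / 96500 = 0.5704 mol
Sn²⁺ + 2e⁻ → Sn, so theoretical m(Sn) = 0.2852 × 118.71 = 33.86 g
Actual mass = 63.1% × 33.86 = 21.4 g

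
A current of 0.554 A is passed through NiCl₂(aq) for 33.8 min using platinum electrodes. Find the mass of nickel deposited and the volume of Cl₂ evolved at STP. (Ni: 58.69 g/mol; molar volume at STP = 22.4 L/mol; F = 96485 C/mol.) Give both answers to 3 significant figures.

Q = 0.554 × 2028 = 1124 C; n(e⁻) = 1124 / 96485 = 0.01165 mol
Cathode: Ni²⁺ + 2e⁻ → Ni → n(Ni) = 0.01165/2 = 0.005825 mol → 0.342 g
Anode: 2Cl⁻ → Cl₂ + 2e⁻ → n(Cl₂) = 0.01165/2 = 0.005825 mol → 0.130 L

0.342 g Ni; 0.130 L Cl₂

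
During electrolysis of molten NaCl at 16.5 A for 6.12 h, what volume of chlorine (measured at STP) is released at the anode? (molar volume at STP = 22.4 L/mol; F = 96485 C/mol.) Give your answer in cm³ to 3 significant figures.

Q = 16.5 A × 22032 s = 3.635×10^5 C
n(e⁻) = 3.635×10^5 / 96485 = 3.767 mol
2Cl⁻ → Cl₂ + 2e⁻, so n(Cl₂) = 3.767 / 2 = 1.884 mol
V = 1.884 × 22.4 = 42.20 L
= 42200 cm³

42200 cm³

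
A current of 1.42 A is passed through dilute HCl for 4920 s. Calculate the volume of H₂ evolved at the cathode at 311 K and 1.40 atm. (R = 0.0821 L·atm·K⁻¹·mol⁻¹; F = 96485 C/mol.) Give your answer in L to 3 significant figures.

Q = It = 1.42 × 4920 = 6986 C
Moles of electrons = 6986 / 96485 = 0.07241 mol
2H⁺ + 2e⁻ → H₂, so n(H₂) = 0.07241 / 2 = 0.03621 mol
V = nRT/P = 0.03621 × 0.0821 × 311 / 1.40 = 0.6604 L

0.660 L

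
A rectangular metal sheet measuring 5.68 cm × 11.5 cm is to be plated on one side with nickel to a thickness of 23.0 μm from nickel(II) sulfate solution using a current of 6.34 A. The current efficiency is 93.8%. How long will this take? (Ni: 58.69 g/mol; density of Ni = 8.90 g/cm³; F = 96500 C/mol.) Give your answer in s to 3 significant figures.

739 s

Plated area = 5.68 × 11.5 = 65.32 cm²
Volume = 65.32 × 23.0×10⁻⁴ cm = 0.1502 cm³
m(Ni) = 0.1502 × 8.90 = 1.337 g
n(Ni) = 1.337 / 58.69 = 0.02278 mol; n(e⁻) = 2 × 0.02278 = 0.04556 mol
Q = 0.04556 × 96500 / 0.938 = 4687 C
t = 4687 / 6.34 = 739.3 s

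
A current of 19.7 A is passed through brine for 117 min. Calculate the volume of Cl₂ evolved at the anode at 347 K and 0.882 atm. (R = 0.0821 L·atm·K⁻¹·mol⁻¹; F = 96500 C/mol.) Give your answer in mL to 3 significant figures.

Charge passed = 19.7 × 7020 = 1.383×10^5 C
n(e⁻) = Q/F = 1.383×10^5/96500 = 1.433 mol
2Cl⁻ → Cl₂ + 2e⁻, so n(Cl₂) = 1.433 / 2 = 0.7165 mol
V = nRT/P = 0.7165 × 0.0821 × 347 / 0.882 = 23.14 L
= 23100 mL

23100 mL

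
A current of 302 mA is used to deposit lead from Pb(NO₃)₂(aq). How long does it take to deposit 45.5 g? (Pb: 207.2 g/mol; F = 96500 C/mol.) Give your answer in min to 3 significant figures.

n(Pb) = 45.5 / 207.2 = 0.2196 mol
Pb²⁺ + 2e⁻ → Pb, so n(e⁻) = 2 × 0.2196 = 0.4392 mol
Q = 0.4392 × 96500 = 42380 C
t = Q / I = 42380 / 0.302 = 1.403×10^5 s = 2340 min

2340 min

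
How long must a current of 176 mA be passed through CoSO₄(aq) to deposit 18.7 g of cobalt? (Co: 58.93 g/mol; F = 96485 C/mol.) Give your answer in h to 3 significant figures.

n(Co) = 18.7 / 58.93 = 0.3173 mol
Co²⁺ + 2e⁻ → Co, so n(e⁻) = 2 × 0.3173 = 0.6346 mol
Q = 0.6346 × 96485 = 61230 C
t = Q / I = 61230 / 0.176 = 3.479×10^5 s = 96.6 h

96.6 h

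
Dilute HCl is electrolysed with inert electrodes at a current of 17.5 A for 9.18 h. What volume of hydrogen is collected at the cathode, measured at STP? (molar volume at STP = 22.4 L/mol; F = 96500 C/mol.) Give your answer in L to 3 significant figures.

Q = It = 17.5 × 33048 = 5.783×10^5 C
n(e⁻) = Q/F = 5.783×10^5/96500 = 5.993 mol
2H⁺ + 2e⁻ → H₂, so n(H₂) = 5.993 / 2 = 2.997 mol
V = 2.997 × 22.4 = 67.13 L

67.1 L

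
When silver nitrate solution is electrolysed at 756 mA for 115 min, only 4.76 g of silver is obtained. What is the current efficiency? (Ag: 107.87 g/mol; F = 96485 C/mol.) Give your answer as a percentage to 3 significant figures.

81.6%

Q = 0.756 × 6900 = 5216 C
n(e⁻) = 5216 / 96485 = 0.05406 mol
Ag⁺ + e⁻ → Ag, so theoretical n(Ag) = 0.05406 mol → 5.831 g
Efficiency = 4.76 / 5.831 = 0.8163 = 81.6%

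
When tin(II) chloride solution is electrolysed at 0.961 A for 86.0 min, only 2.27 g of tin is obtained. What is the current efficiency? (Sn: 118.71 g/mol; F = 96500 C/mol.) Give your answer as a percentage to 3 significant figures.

Q = 0.961 × 5160 = 4959 C
n(e⁻) = 4959 / 96500 = 0.05139 mol
Sn²⁺ + 2e⁻ → Sn, so theoretical n(Sn) = 0.02570 mol → 3.051 g
Efficiency = 2.27 / 3.051 = 0.7440 = 74.4%

74.4%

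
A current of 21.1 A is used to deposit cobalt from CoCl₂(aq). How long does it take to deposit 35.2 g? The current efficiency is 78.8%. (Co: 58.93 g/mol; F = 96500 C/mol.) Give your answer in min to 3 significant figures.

116 min

n(Co) = 35.2 / 58.93 = 0.5973 mol
Co²⁺ + 2e⁻ → Co, so n(e⁻) = 2 × 0.5973 = 1.195 mol
Q = 1.195 × 96500 / 0.788 = 1.463×10^5 C
t = Q / I = 1.463×10^5 / 21.1 = 6934 s = 116 min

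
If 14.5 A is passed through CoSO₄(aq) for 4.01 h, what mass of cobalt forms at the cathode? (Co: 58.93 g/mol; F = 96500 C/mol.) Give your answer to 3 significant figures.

63.9 g

Q = 14.5 A × 14436 s = 2.093×10^5 C
n(e⁻) = Q/F = 2.093×10^5/96500 = 2.169 mol
Co²⁺ + 2e⁻ → Co, so n(Co) = 2.169 / 2 = 1.085 mol
m = 1.085 × 58.93 = 63.9 g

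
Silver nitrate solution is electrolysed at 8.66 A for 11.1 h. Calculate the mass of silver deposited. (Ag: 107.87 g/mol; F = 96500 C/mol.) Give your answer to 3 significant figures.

387 g

Q = It = 8.66 × 39960 = 3.461×10^5 C
n(e⁻) = 3.461×10^5 / 96500 = 3.587 mol
Ag⁺ + e⁻ → Ag, so n(Ag) = 3.587 mol
m = 3.587 × 107.87 = 387 g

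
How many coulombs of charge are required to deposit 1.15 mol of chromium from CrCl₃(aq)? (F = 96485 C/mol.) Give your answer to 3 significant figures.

Cr³⁺ + 3e⁻ → Cr, so n(e⁻) = 3 × 1.15 = 3.450 mol
Q = 3.450 × 96485 = 3.329×10^5 C

3.33×10^5 C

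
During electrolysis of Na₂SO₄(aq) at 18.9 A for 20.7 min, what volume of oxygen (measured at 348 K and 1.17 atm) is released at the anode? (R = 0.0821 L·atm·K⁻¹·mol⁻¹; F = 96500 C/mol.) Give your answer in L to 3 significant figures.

1.49 L

Q = It = 18.9 × 1242 = 23470 C
Moles of electrons = 23470 / 96500 = 0.2432 mol
2H₂O → O₂ + 4H⁺ + 4e⁻, so n(O₂) = 0.2432 / 4 = 0.06080 mol
V = nRT/P = 0.06080 × 0.0821 × 348 / 1.17 = 1.485 L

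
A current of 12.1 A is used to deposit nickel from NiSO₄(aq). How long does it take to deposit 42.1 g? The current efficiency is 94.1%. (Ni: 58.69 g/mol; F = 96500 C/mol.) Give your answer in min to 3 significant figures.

n(Ni) = 42.1 / 58.69 = 0.7173 mol
Ni²⁺ + 2e⁻ → Ni, so n(e⁻) = 2 × 0.7173 = 1.435 mol
Q = 1.435 × 96500 / 0.941 = 1.472×10^5 C
t = Q / I = 1.472×10^5 / 12.1 = 12170 s = 203 min

203 min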